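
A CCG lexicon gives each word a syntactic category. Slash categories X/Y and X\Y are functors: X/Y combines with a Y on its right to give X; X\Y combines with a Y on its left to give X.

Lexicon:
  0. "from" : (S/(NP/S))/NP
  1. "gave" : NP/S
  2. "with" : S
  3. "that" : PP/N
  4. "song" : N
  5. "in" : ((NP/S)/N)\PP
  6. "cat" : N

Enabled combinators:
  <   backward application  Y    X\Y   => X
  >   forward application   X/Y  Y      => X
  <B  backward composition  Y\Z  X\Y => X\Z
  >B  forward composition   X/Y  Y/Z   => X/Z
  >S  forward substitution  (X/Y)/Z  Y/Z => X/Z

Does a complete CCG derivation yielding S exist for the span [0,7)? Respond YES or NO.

[0,7] S   >
  [0,3] S/(NP/S)   >
    [0,1] "from" : (S/(NP/S))/NP
    [1,3] NP   >
      [1,2] "gave" : NP/S
      [2,3] "with" : S
  [3,7] NP/S   >
    [3,6] (NP/S)/N   <
      [3,5] PP   >
        [3,4] "that" : PP/N
        [4,5] "song" : N
      [5,6] "in" : ((NP/S)/N)\PP
    [6,7] "cat" : N

YES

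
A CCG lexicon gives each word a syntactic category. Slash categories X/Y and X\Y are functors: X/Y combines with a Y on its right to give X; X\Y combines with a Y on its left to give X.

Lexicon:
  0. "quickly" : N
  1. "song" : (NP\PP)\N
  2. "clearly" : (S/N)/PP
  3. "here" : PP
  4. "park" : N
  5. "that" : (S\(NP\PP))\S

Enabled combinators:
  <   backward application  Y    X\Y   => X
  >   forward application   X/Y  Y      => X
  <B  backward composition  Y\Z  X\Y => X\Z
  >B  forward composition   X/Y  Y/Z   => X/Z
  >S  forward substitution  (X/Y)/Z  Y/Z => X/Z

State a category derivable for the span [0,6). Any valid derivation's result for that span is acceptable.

S

[0,6] S   <
  [0,2] NP\PP   <
    [0,1] "quickly" : N
    [1,2] "song" : (NP\PP)\N
  [2,6] S\(NP\PP)   <
    [2,5] S   >
      [2,4] S/N   >
        [2,3] "clearly" : (S/N)/PP
        [3,4] "here" : PP
      [4,5] "park" : N
    [5,6] "that" : (S\(NP\PP))\S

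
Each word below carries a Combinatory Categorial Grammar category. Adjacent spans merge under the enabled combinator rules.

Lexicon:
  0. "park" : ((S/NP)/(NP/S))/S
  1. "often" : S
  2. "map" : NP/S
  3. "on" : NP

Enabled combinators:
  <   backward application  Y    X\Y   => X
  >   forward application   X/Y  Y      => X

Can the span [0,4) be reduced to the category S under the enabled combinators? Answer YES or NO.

YES

[0,4] S   >
  [0,3] S/NP   >
    [0,2] (S/NP)/(NP/S)   >
      [0,1] "park" : ((S/NP)/(NP/S))/S
      [1,2] "often" : S
    [2,3] "map" : NP/S
  [3,4] "on" : NP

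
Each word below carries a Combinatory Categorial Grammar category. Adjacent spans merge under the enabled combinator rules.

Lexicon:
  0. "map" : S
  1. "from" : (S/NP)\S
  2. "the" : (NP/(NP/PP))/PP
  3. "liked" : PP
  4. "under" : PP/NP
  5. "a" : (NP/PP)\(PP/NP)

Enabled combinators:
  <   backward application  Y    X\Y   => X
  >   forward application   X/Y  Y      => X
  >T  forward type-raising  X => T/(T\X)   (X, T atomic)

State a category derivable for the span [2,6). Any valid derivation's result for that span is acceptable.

NP

[0,6] S   >
  [0,2] S/NP   <
    [0,1] "map" : S
    [1,2] "from" : (S/NP)\S
  [2,6] NP   >
    [2,4] NP/(NP/PP)   >
      [2,3] "the" : (NP/(NP/PP))/PP
      [3,4] "liked" : PP
    [4,6] NP/PP   <
      [4,5] "under" : PP/NP
      [5,6] "a" : (NP/PP)\(PP/NP)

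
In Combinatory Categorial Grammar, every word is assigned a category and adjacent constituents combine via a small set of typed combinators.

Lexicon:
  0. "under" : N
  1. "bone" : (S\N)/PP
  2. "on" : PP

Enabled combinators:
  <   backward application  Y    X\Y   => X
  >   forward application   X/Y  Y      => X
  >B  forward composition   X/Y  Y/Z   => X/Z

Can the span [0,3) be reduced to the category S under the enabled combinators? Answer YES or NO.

[0,3] S   <
  [0,1] "under" : N
  [1,3] S\N   >
    [1,2] "bone" : (S\N)/PP
    [2,3] "on" : PP

YES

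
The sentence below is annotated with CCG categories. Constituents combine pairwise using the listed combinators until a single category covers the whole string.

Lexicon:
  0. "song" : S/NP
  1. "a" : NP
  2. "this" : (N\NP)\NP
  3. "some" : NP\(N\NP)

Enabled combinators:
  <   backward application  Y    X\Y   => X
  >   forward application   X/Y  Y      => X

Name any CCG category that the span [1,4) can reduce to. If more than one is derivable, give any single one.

NP

[0,4] S   >
  [0,1] "song" : S/NP
  [1,4] NP   <
    [1,3] N\NP   <
      [1,2] "a" : NP
      [2,3] "this" : (N\NP)\NP
    [3,4] "some" : NP\(N\NP)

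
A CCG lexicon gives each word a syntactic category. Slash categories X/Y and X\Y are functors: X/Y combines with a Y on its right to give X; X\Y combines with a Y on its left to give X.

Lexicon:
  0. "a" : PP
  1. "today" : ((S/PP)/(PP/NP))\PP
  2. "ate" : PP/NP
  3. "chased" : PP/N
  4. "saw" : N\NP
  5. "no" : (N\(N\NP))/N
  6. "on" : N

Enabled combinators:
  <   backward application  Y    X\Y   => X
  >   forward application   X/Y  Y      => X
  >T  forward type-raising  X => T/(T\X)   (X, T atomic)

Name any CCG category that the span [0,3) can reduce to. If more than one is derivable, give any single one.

[0,7] S   >
  [0,3] S/PP   >
    [0,2] (S/PP)/(PP/NP)   <
      [0,1] "a" : PP
      [1,2] "today" : ((S/PP)/(PP/NP))\PP
    [2,3] "ate" : PP/NP
  [3,7] PP   >
    [3,4] "chased" : PP/N
    [4,7] N   <
      [4,5] "saw" : N\NP
      [5,7] N\(N\NP)   >
        [5,6] "no" : (N\(N\NP))/N
        [6,7] "on" : N

S/PP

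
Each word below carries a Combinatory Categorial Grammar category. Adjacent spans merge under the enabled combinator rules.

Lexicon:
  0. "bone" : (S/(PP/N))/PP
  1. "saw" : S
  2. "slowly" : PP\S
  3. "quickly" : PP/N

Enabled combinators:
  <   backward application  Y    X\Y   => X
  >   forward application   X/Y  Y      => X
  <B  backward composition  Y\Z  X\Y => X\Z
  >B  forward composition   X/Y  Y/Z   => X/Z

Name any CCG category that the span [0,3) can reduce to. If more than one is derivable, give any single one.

[0,4] S   >
  [0,3] S/(PP/N)   >
    [0,1] "bone" : (S/(PP/N))/PP
    [1,3] PP   <
      [1,2] "saw" : S
      [2,3] "slowly" : PP\S
  [3,4] "quickly" : PP/N

S/(PP/N)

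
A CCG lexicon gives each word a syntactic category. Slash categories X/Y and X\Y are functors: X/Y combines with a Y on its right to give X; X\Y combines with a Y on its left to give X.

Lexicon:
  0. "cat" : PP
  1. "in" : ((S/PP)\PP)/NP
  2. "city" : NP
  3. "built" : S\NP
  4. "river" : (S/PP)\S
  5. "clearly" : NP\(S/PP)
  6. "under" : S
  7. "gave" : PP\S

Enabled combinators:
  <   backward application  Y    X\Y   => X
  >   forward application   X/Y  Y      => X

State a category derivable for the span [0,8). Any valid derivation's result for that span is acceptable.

S

[0,8] S   >
  [0,6] S/PP   <
    [0,1] "cat" : PP
    [1,6] (S/PP)\PP   >
      [1,2] "in" : ((S/PP)\PP)/NP
      [2,6] NP   <
        [2,5] S/PP   <
          [2,4] S   <
            [2,3] "city" : NP
            [3,4] "built" : S\NP
          [4,5] "river" : (S/PP)\S
        [5,6] "clearly" : NP\(S/PP)
  [6,8] PP   <
    [6,7] "under" : S
    [7,8] "gave" : PP\S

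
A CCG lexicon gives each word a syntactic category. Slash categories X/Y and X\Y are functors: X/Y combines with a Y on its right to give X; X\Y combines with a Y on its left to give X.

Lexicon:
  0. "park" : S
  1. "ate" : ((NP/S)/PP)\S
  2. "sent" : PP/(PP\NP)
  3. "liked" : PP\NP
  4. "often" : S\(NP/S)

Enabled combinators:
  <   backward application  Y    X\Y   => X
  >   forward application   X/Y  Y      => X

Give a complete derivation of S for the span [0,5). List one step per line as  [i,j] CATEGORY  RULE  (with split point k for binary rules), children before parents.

[0,5] S   <
  [0,4] NP/S   >
    [0,2] (NP/S)/PP   <
      [0,1] "park" : S
      [1,2] "ate" : ((NP/S)/PP)\S
    [2,4] PP   >
      [2,3] "sent" : PP/(PP\NP)
      [3,4] "liked" : PP\NP
  [4,5] "often" : S\(NP/S)

[0,1] S  lex  "park"
[1,2] ((NP/S)/PP)\S  lex  "ate"
[0,2] (NP/S)/PP  <  k=1
[2,3] PP/(PP\NP)  lex  "sent"
[3,4] PP\NP  lex  "liked"
[2,4] PP  >  k=3
[0,4] NP/S  >  k=2
[4,5] S\(NP/S)  lex  "often"
[0,5] S  <  k=4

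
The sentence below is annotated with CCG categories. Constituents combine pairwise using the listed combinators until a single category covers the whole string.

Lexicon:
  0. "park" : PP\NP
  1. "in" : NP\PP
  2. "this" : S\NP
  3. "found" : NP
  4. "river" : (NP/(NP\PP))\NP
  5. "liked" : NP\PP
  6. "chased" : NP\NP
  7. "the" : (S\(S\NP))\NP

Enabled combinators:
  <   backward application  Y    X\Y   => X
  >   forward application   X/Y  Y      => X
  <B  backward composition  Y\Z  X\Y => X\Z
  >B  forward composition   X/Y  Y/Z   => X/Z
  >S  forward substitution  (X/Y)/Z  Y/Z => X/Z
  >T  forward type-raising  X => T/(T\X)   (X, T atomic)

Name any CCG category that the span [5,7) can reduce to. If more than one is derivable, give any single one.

[0,8] S   <
  [0,3] S\NP   <B
    [0,1] "park" : PP\NP
    [1,3] S\PP   <B
      [1,2] "in" : NP\PP
      [2,3] "this" : S\NP
  [3,8] S\(S\NP)   <
    [3,7] NP   >
      [3,5] NP/(NP\PP)   <
        [3,4] "found" : NP
        [4,5] "river" : (NP/(NP\PP))\NP
      [5,7] NP\PP   <B
        [5,6] "liked" : NP\PP
        [6,7] "chased" : NP\NP
    [7,8] "the" : (S\(S\NP))\NP

NP\PP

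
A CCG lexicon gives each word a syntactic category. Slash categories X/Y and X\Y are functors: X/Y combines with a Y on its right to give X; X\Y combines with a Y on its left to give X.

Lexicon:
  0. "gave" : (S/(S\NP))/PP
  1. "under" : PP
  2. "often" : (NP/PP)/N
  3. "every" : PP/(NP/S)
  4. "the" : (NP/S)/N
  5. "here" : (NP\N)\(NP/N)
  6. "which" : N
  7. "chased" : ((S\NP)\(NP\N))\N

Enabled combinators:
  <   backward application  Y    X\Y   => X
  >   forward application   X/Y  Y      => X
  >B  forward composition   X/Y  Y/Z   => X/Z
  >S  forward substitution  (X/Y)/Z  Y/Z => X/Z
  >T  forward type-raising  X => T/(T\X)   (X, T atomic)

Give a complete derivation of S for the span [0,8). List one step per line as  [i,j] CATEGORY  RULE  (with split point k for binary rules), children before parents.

[0,1] (S/(S\NP))/PP  lex  "gave"
[1,2] PP  lex  "under"
[0,2] S/(S\NP)  >  k=1
[2,3] (NP/PP)/N  lex  "often"
[3,4] PP/(NP/S)  lex  "every"
[4,5] (NP/S)/N  lex  "the"
[3,5] PP/N  >B  k=4
[2,5] NP/N  >S  k=3
[5,6] (NP\N)\(NP/N)  lex  "here"
[2,6] NP\N  <  k=5
[6,7] N  lex  "which"
[7,8] ((S\NP)\(NP\N))\N  lex  "chased"
[6,8] (S\NP)\(NP\N)  <  k=7
[2,8] S\NP  <  k=6
[0,8] S  >  k=2

[0,8] S   >
  [0,2] S/(S\NP)   >
    [0,1] "gave" : (S/(S\NP))/PP
    [1,2] "under" : PP
  [2,8] S\NP   <
    [2,6] NP\N   <
      [2,5] NP/N   >S
        [2,3] "often" : (NP/PP)/N
        [3,5] PP/N   >B
          [3,4] "every" : PP/(NP/S)
          [4,5] "the" : (NP/S)/N
      [5,6] "here" : (NP\N)\(NP/N)
    [6,8] (S\NP)\(NP\N)   <
      [6,7] "which" : N
      [7,8] "chased" : ((S\NP)\(NP\N))\N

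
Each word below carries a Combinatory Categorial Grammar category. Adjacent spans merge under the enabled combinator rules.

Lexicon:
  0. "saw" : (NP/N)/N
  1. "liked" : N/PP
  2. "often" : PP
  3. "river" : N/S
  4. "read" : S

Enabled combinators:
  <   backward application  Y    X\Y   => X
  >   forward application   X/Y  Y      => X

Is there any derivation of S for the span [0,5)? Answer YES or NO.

NO

(NP/N)/N N/PP PP N/S S
CKY chart[0,5] = {NP}; S ∉ chart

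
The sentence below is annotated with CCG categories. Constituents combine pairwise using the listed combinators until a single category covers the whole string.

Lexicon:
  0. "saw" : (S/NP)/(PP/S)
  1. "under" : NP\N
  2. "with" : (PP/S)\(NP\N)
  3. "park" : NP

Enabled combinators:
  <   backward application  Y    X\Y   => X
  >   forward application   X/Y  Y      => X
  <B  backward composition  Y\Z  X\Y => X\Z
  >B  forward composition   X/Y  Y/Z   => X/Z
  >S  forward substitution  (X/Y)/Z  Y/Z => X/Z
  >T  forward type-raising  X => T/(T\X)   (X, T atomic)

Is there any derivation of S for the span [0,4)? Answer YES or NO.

[0,4] S   >
  [0,3] S/NP   >
    [0,1] "saw" : (S/NP)/(PP/S)
    [1,3] PP/S   <
      [1,2] "under" : NP\N
      [2,3] "with" : (PP/S)\(NP\N)
  [3,4] "park" : NP

YES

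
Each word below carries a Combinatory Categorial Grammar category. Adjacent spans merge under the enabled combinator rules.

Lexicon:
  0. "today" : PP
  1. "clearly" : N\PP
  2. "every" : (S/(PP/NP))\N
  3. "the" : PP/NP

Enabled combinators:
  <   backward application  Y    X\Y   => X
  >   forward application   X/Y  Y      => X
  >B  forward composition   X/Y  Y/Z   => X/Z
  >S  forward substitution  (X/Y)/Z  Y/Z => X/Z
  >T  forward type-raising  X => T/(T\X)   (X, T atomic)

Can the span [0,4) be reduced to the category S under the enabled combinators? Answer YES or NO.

[0,4] S   >
  [0,3] S/(PP/NP)   <
    [0,2] N   >
      [0,1] N/(N\PP)   >T
        [0,1] "today" : PP
      [1,2] "clearly" : N\PP
    [2,3] "every" : (S/(PP/NP))\N
  [3,4] "the" : PP/NP

YES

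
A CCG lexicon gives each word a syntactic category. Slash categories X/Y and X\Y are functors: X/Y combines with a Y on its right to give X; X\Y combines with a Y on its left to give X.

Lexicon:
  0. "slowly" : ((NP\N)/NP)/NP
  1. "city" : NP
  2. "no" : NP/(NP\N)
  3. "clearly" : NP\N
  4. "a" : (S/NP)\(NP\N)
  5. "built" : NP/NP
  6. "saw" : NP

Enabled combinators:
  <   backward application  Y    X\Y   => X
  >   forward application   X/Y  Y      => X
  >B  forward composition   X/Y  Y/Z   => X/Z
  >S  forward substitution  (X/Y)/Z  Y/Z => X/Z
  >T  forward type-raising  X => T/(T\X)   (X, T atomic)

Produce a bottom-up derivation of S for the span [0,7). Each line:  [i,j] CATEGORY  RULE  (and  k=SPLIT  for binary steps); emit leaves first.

[0,7] S   >
  [0,6] S/NP   >B
    [0,5] S/NP   <
      [0,4] NP\N   >
        [0,2] (NP\N)/NP   >
          [0,1] "slowly" : ((NP\N)/NP)/NP
          [1,2] "city" : NP
        [2,4] NP   >
          [2,3] "no" : NP/(NP\N)
          [3,4] "clearly" : NP\N
      [4,5] "a" : (S/NP)\(NP\N)
    [5,6] "built" : NP/NP
  [6,7] "saw" : NP

[0,1] ((NP\N)/NP)/NP  lex  "slowly"
[1,2] NP  lex  "city"
[0,2] (NP\N)/NP  >  k=1
[2,3] NP/(NP\N)  lex  "no"
[3,4] NP\N  lex  "clearly"
[2,4] NP  >  k=3
[0,4] NP\N  >  k=2
[4,5] (S/NP)\(NP\N)  lex  "a"
[0,5] S/NP  <  k=4
[5,6] NP/NP  lex  "built"
[0,6] S/NP  >B  k=5
[6,7] NP  lex  "saw"
[0,7] S  >  k=6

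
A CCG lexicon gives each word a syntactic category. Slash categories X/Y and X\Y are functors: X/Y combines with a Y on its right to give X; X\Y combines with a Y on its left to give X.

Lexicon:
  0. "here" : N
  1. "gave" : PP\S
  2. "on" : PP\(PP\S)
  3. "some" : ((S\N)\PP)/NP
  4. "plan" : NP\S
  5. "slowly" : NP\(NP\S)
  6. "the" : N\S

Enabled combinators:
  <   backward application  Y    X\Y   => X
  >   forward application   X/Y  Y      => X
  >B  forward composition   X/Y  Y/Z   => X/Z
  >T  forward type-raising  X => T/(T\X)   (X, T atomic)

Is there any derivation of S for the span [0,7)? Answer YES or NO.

NO

N PP\S PP\(PP\S) ((S\N)\PP)/NP NP\S NP\(NP\S) N\S
CKY chart[0,7] = {N, N/(N\N), NP/(NP\N), PP/(PP\N), S/(S\N)}; S ∉ chart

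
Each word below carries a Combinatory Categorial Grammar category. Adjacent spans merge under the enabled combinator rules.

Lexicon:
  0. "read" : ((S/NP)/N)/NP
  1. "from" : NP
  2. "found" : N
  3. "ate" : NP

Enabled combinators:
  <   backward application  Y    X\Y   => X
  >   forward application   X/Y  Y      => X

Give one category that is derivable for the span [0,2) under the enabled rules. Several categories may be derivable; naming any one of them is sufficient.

[0,4] S   >
  [0,3] S/NP   >
    [0,2] (S/NP)/N   >
      [0,1] "read" : ((S/NP)/N)/NP
      [1,2] "from" : NP
    [2,3] "found" : N
  [3,4] "ate" : NP

(S/NP)/N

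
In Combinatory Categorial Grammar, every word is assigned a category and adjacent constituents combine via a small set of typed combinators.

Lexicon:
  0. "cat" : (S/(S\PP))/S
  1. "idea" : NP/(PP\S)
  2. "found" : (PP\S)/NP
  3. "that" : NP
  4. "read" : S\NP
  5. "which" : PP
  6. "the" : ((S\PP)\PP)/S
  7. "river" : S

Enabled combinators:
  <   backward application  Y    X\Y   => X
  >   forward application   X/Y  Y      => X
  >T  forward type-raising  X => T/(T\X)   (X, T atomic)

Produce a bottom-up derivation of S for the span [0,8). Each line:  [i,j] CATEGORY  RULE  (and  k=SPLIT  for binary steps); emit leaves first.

[0,8] S   >
  [0,5] S/(S\PP)   >
    [0,1] "cat" : (S/(S\PP))/S
    [1,5] S   <
      [1,4] NP   >
        [1,2] "idea" : NP/(PP\S)
        [2,4] PP\S   >
          [2,3] "found" : (PP\S)/NP
          [3,4] "that" : NP
      [4,5] "read" : S\NP
  [5,8] S\PP   <
    [5,6] "which" : PP
    [6,8] (S\PP)\PP   >
      [6,7] "the" : ((S\PP)\PP)/S
      [7,8] "river" : S

[0,1] (S/(S\PP))/S  lex  "cat"
[1,2] NP/(PP\S)  lex  "idea"
[2,3] (PP\S)/NP  lex  "found"
[3,4] NP  lex  "that"
[2,4] PP\S  >  k=3
[1,4] NP  >  k=2
[4,5] S\NP  lex  "read"
[1,5] S  <  k=4
[0,5] S/(S\PP)  >  k=1
[5,6] PP  lex  "which"
[6,7] ((S\PP)\PP)/S  lex  "the"
[7,8] S  lex  "river"
[6,8] (S\PP)\PP  >  k=7
[5,8] S\PP  <  k=6
[0,8] S  >  k=5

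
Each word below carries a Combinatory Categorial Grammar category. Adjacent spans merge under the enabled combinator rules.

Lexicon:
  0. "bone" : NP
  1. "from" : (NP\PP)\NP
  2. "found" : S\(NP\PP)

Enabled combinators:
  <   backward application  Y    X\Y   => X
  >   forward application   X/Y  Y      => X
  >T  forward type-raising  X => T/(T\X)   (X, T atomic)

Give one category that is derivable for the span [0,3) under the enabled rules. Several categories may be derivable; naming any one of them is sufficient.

[0,3] S   <
  [0,2] NP\PP   <
    [0,1] "bone" : NP
    [1,2] "from" : (NP\PP)\NP
  [2,3] "found" : S\(NP\PP)

S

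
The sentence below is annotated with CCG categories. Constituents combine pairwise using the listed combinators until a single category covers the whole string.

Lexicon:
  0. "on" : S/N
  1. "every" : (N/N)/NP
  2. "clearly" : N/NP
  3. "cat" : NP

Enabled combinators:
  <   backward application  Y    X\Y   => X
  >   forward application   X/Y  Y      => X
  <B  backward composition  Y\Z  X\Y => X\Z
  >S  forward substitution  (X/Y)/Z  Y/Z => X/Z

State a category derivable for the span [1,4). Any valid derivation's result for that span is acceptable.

[0,4] S   >
  [0,1] "on" : S/N
  [1,4] N   >
    [1,3] N/NP   >S
      [1,2] "every" : (N/N)/NP
      [2,3] "clearly" : N/NP
    [3,4] "cat" : NP

N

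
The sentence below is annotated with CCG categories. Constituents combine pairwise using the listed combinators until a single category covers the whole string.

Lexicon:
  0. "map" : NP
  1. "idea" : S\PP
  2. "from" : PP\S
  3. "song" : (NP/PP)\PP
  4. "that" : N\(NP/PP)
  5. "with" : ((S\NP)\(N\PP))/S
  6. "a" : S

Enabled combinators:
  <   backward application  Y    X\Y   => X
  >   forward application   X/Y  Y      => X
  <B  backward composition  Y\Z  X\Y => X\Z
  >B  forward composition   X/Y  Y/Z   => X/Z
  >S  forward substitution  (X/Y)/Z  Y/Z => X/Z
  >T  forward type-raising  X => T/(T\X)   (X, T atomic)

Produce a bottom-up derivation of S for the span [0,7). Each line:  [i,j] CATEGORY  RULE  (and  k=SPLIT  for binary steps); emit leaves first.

[0,7] S   <
  [0,1] "map" : NP
  [1,7] S\NP   <
    [1,5] N\PP   <B
      [1,3] PP\PP   <B
        [1,2] "idea" : S\PP
        [2,3] "from" : PP\S
      [3,5] N\PP   <B
        [3,4] "song" : (NP/PP)\PP
        [4,5] "that" : N\(NP/PP)
    [5,7] (S\NP)\(N\PP)   >
      [5,6] "with" : ((S\NP)\(N\PP))/S
      [6,7] "a" : S

[0,1] NP  lex  "map"
[1,2] S\PP  lex  "idea"
[2,3] PP\S  lex  "from"
[1,3] PP\PP  <B  k=2
[3,4] (NP/PP)\PP  lex  "song"
[4,5] N\(NP/PP)  lex  "that"
[3,5] N\PP  <B  k=4
[1,5] N\PP  <B  k=3
[5,6] ((S\NP)\(N\PP))/S  lex  "with"
[6,7] S  lex  "a"
[5,7] (S\NP)\(N\PP)  >  k=6
[1,7] S\NP  <  k=5
[0,7] S  <  k=1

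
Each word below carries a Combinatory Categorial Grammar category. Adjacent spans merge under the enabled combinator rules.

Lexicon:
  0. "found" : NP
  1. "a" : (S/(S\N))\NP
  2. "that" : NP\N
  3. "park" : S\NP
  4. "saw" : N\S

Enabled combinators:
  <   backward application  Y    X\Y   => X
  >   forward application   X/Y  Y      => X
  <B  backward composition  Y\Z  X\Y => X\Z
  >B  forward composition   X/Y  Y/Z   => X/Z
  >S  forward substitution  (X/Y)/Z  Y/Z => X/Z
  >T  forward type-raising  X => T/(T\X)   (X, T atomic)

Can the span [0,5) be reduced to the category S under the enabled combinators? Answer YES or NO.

NO

NP (S/(S\N))\NP NP\N S\NP N\S
CKY chart[0,5] = {N, N/(N\N), NP/(NP\N), PP/(PP\N), S/(S\N)}; S ∉ chart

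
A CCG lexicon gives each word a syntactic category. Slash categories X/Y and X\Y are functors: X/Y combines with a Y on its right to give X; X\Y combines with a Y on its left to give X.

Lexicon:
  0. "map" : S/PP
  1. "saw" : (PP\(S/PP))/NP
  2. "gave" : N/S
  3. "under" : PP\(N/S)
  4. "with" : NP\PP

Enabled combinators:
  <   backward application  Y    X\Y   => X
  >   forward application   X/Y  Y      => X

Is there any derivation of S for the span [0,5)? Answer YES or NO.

S/PP (PP\(S/PP))/NP N/S PP\(N/S) NP\PP
CKY chart[0,5] = {PP}; S ∉ chart

NO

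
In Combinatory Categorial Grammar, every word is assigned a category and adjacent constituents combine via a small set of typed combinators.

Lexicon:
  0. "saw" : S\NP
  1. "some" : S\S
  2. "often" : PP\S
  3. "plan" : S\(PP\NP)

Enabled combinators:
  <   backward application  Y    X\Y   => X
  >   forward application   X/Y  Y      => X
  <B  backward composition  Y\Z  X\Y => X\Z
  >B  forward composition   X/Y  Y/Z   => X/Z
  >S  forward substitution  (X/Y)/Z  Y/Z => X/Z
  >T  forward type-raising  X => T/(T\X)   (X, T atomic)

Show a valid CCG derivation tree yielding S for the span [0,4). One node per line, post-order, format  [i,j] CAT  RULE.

[0,1] S\NP  lex  "saw"
[1,2] S\S  lex  "some"
[0,2] S\NP  <B  k=1
[2,3] PP\S  lex  "often"
[0,3] PP\NP  <B  k=2
[3,4] S\(PP\NP)  lex  "plan"
[0,4] S  <  k=3

[0,4] S   <
  [0,3] PP\NP   <B
    [0,2] S\NP   <B
      [0,1] "saw" : S\NP
      [1,2] "some" : S\S
    [2,3] "often" : PP\S
  [3,4] "plan" : S\(PP\NP)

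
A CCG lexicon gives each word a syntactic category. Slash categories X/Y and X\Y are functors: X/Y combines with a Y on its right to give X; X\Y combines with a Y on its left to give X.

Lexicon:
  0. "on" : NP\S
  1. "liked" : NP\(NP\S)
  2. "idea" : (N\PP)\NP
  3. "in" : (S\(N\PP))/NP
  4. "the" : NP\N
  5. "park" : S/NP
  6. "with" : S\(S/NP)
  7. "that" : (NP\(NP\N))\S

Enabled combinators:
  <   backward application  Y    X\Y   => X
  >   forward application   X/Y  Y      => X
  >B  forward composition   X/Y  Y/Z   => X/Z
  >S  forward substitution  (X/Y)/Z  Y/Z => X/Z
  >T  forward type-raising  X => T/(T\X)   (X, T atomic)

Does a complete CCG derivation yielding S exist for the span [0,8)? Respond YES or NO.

[0,8] S   <
  [0,3] N\PP   <
    [0,2] NP   <
      [0,1] "on" : NP\S
      [1,2] "liked" : NP\(NP\S)
    [2,3] "idea" : (N\PP)\NP
  [3,8] S\(N\PP)   >
    [3,4] "in" : (S\(N\PP))/NP
    [4,8] NP   <
      [4,5] "the" : NP\N
      [5,8] NP\(NP\N)   <
        [5,7] S   <
          [5,6] "park" : S/NP
          [6,7] "with" : S\(S/NP)
        [7,8] "that" : (NP\(NP\N))\S

YES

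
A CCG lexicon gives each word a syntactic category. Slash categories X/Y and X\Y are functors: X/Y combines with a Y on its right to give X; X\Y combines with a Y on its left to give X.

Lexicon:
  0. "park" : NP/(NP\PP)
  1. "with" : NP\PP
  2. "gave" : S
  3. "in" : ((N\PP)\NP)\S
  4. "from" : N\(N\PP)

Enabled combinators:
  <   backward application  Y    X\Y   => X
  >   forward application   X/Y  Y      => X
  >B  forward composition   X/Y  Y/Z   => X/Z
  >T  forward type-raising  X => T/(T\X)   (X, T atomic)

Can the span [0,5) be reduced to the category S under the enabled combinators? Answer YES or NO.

NP/(NP\PP) NP\PP S ((N\PP)\NP)\S N\(N\PP)
CKY chart[0,5] = {N, N/(N\N), NP/(NP\N), PP/(PP\N), S/(S\N)}; S ∉ chart

NO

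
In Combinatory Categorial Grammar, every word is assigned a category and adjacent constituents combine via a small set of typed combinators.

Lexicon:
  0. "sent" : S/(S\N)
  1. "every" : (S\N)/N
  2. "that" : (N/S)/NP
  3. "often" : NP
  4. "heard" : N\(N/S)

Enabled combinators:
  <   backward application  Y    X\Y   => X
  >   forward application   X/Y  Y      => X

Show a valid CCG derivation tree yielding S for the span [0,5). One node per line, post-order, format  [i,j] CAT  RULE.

[0,1] S/(S\N)  lex  "sent"
[1,2] (S\N)/N  lex  "every"
[2,3] (N/S)/NP  lex  "that"
[3,4] NP  lex  "often"
[2,4] N/S  >  k=3
[4,5] N\(N/S)  lex  "heard"
[2,5] N  <  k=4
[1,5] S\N  >  k=2
[0,5] S  >  k=1

[0,5] S   >
  [0,1] "sent" : S/(S\N)
  [1,5] S\N   >
    [1,2] "every" : (S\N)/N
    [2,5] N   <
      [2,4] N/S   >
        [2,3] "that" : (N/S)/NP
        [3,4] "often" : NP
      [4,5] "heard" : N\(N/S)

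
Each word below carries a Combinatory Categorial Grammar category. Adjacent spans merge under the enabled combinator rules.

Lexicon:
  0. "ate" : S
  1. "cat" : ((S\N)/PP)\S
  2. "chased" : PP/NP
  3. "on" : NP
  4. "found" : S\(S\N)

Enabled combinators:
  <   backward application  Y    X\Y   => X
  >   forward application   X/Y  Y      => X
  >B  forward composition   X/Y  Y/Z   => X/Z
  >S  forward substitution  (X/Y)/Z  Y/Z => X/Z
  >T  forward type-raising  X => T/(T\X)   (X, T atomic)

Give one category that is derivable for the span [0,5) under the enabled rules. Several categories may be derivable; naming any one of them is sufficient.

[0,5] S   <
  [0,4] S\N   >
    [0,2] (S\N)/PP   <
      [0,1] "ate" : S
      [1,2] "cat" : ((S\N)/PP)\S
    [2,4] PP   >
      [2,3] "chased" : PP/NP
      [3,4] "on" : NP
  [4,5] "found" : S\(S\N)

S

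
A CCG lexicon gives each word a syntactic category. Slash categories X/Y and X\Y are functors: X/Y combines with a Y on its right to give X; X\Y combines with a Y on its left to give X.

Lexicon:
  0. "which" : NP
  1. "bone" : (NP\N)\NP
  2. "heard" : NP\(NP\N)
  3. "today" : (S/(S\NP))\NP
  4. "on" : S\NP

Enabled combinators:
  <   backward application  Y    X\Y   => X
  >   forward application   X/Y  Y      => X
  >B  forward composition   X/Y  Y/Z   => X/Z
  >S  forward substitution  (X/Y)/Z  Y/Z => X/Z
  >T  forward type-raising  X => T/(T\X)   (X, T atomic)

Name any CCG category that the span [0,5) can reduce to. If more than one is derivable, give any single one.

[0,5] S   >
  [0,4] S/(S\NP)   <
    [0,3] NP   <
      [0,2] NP\N   <
        [0,1] "which" : NP
        [1,2] "bone" : (NP\N)\NP
      [2,3] "heard" : NP\(NP\N)
    [3,4] "today" : (S/(S\NP))\NP
  [4,5] "on" : S\NP

S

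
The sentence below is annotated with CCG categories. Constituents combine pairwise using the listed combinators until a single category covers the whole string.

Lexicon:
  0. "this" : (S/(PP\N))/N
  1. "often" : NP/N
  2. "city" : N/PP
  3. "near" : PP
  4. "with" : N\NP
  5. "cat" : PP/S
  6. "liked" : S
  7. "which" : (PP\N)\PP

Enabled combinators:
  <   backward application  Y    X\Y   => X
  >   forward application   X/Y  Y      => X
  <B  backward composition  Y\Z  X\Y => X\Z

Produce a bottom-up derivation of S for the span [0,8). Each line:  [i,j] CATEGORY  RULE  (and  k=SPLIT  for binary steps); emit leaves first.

[0,8] S   >
  [0,5] S/(PP\N)   >
    [0,1] "this" : (S/(PP\N))/N
    [1,5] N   <
      [1,4] NP   >
        [1,2] "often" : NP/N
        [2,4] N   >
          [2,3] "city" : N/PP
          [3,4] "near" : PP
      [4,5] "with" : N\NP
  [5,8] PP\N   <
    [5,7] PP   >
      [5,6] "cat" : PP/S
      [6,7] "liked" : S
    [7,8] "which" : (PP\N)\PP

[0,1] (S/(PP\N))/N  lex  "this"
[1,2] NP/N  lex  "often"
[2,3] N/PP  lex  "city"
[3,4] PP  lex  "near"
[2,4] N  >  k=3
[1,4] NP  >  k=2
[4,5] N\NP  lex  "with"
[1,5] N  <  k=4
[0,5] S/(PP\N)  >  k=1
[5,6] PP/S  lex  "cat"
[6,7] S  lex  "liked"
[5,7] PP  >  k=6
[7,8] (PP\N)\PP  lex  "which"
[5,8] PP\N  <  k=7
[0,8] S  >  k=5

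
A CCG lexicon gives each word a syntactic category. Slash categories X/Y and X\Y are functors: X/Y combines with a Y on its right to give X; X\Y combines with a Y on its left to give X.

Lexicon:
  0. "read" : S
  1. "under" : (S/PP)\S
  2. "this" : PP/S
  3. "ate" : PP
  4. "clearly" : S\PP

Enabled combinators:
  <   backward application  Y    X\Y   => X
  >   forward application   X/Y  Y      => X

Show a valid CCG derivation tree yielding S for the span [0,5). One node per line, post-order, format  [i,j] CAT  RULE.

[0,5] S   >
  [0,2] S/PP   <
    [0,1] "read" : S
    [1,2] "under" : (S/PP)\S
  [2,5] PP   >
    [2,3] "this" : PP/S
    [3,5] S   <
      [3,4] "ate" : PP
      [4,5] "clearly" : S\PP

[0,1] S  lex  "read"
[1,2] (S/PP)\S  lex  "under"
[0,2] S/PP  <  k=1
[2,3] PP/S  lex  "this"
[3,4] PP  lex  "ate"
[4,5] S\PP  lex  "clearly"
[3,5] S  <  k=4
[2,5] PP  >  k=3
[0,5] S  >  k=2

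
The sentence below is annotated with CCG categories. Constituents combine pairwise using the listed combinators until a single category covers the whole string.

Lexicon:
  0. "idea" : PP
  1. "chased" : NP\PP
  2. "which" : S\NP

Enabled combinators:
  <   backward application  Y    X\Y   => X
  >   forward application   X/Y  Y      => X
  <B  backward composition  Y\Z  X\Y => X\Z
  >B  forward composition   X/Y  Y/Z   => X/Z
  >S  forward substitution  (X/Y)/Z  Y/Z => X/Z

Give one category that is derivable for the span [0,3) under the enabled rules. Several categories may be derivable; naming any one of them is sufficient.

[0,3] S   <
  [0,2] NP   <
    [0,1] "idea" : PP
    [1,2] "chased" : NP\PP
  [2,3] "which" : S\NP

S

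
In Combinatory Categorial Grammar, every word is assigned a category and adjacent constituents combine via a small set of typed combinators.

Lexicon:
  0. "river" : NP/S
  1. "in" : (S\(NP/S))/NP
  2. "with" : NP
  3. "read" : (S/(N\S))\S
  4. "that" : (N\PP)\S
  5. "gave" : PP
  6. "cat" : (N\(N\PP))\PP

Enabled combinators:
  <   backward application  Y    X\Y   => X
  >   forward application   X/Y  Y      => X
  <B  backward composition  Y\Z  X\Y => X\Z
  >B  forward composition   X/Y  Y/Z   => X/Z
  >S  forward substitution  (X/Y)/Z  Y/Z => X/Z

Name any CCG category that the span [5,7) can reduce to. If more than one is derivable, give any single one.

[0,7] S   >
  [0,4] S/(N\S)   <
    [0,3] S   <
      [0,1] "river" : NP/S
      [1,3] S\(NP/S)   >
        [1,2] "in" : (S\(NP/S))/NP
        [2,3] "with" : NP
    [3,4] "read" : (S/(N\S))\S
  [4,7] N\S   <B
    [4,5] "that" : (N\PP)\S
    [5,7] N\(N\PP)   <
      [5,6] "gave" : PP
      [6,7] "cat" : (N\(N\PP))\PP

N\(N\PP)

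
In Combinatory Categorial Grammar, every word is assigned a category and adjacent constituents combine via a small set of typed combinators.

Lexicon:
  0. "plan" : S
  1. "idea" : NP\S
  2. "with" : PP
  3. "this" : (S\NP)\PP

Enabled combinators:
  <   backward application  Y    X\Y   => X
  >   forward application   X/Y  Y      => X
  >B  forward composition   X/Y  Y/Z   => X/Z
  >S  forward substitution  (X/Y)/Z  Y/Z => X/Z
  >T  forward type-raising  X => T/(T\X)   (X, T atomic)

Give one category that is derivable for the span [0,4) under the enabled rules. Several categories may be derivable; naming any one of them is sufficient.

S

[0,4] S   <
  [0,2] NP   <
    [0,1] "plan" : S
    [1,2] "idea" : NP\S
  [2,4] S\NP   <
    [2,3] "with" : PP
    [3,4] "this" : (S\NP)\PP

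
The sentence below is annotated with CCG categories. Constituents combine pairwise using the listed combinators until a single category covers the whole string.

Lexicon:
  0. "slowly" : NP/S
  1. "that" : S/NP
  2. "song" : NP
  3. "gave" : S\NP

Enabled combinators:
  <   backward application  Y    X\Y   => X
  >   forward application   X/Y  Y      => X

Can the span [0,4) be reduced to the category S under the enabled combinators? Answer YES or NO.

[0,4] S   <
  [0,3] NP   >
    [0,1] "slowly" : NP/S
    [1,3] S   >
      [1,2] "that" : S/NP
      [2,3] "song" : NP
  [3,4] "gave" : S\NP

YES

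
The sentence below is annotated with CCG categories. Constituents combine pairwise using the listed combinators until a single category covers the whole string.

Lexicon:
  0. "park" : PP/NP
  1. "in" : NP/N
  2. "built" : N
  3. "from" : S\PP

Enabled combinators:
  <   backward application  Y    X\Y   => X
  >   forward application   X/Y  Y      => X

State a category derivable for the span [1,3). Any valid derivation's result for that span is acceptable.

[0,4] S   <
  [0,3] PP   >
    [0,1] "park" : PP/NP
    [1,3] NP   >
      [1,2] "in" : NP/N
      [2,3] "built" : N
  [3,4] "from" : S\PP

NP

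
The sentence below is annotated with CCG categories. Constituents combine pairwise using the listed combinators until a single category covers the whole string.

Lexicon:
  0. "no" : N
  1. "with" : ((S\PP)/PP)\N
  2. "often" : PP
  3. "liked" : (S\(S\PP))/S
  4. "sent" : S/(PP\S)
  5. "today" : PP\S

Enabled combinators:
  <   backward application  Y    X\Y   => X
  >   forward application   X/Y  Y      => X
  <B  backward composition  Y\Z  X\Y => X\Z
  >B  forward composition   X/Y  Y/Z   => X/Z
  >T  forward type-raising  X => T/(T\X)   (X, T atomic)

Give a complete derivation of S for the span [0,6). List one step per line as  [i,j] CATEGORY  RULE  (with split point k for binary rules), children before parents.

[0,6] S   <
  [0,3] S\PP   >
    [0,2] (S\PP)/PP   <
      [0,1] "no" : N
      [1,2] "with" : ((S\PP)/PP)\N
    [2,3] "often" : PP
  [3,6] S\(S\PP)   >
    [3,4] "liked" : (S\(S\PP))/S
    [4,6] S   >
      [4,5] "sent" : S/(PP\S)
      [5,6] "today" : PP\S

[0,1] N  lex  "no"
[1,2] ((S\PP)/PP)\N  lex  "with"
[0,2] (S\PP)/PP  <  k=1
[2,3] PP  lex  "often"
[0,3] S\PP  >  k=2
[3,4] (S\(S\PP))/S  lex  "liked"
[4,5] S/(PP\S)  lex  "sent"
[5,6] PP\S  lex  "today"
[4,6] S  >  k=5
[3,6] S\(S\PP)  >  k=4
[0,6] S  <  k=3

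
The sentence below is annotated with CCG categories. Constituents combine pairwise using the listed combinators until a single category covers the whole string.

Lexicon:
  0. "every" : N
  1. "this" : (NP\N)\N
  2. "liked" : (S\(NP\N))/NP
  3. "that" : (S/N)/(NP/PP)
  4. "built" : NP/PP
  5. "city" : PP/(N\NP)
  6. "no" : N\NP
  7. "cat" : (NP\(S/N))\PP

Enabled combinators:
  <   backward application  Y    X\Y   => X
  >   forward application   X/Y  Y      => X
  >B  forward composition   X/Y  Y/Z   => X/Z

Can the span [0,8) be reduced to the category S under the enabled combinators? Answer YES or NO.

[0,8] S   <
  [0,2] NP\N   <
    [0,1] "every" : N
    [1,2] "this" : (NP\N)\N
  [2,8] S\(NP\N)   >
    [2,3] "liked" : (S\(NP\N))/NP
    [3,8] NP   <
      [3,5] S/N   >
        [3,4] "that" : (S/N)/(NP/PP)
        [4,5] "built" : NP/PP
      [5,8] NP\(S/N)   <
        [5,7] PP   >
          [5,6] "city" : PP/(N\NP)
          [6,7] "no" : N\NP
        [7,8] "cat" : (NP\(S/N))\PP

YES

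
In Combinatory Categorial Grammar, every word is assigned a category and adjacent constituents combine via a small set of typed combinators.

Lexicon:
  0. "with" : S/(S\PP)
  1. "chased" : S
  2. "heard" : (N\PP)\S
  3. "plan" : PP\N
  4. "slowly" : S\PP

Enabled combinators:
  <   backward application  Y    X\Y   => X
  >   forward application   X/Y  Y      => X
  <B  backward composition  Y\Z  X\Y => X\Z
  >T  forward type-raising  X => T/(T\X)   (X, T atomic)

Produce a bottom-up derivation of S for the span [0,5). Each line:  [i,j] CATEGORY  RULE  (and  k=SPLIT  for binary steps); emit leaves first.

[0,5] S   >
  [0,1] "with" : S/(S\PP)
  [1,5] S\PP   <B
    [1,4] PP\PP   <B
      [1,3] N\PP   <
        [1,2] "chased" : S
        [2,3] "heard" : (N\PP)\S
      [3,4] "plan" : PP\N
    [4,5] "slowly" : S\PP

[0,1] S/(S\PP)  lex  "with"
[1,2] S  lex  "chased"
[2,3] (N\PP)\S  lex  "heard"
[1,3] N\PP  <  k=2
[3,4] PP\N  lex  "plan"
[1,4] PP\PP  <B  k=3
[4,5] S\PP  lex  "slowly"
[1,5] S\PP  <B  k=4
[0,5] S  >  k=1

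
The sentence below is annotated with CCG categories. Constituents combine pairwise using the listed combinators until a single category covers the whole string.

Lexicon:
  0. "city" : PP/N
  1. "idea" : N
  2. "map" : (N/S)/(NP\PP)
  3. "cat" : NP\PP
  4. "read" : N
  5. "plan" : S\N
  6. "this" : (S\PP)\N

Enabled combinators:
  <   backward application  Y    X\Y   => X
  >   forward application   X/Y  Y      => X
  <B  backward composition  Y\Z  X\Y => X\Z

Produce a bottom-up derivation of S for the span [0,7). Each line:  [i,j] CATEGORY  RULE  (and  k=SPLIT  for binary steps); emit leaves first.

[0,7] S   <
  [0,2] PP   >
    [0,1] "city" : PP/N
    [1,2] "idea" : N
  [2,7] S\PP   <
    [2,6] N   >
      [2,4] N/S   >
        [2,3] "map" : (N/S)/(NP\PP)
        [3,4] "cat" : NP\PP
      [4,6] S   <
        [4,5] "read" : N
        [5,6] "plan" : S\N
    [6,7] "this" : (S\PP)\N

[0,1] PP/N  lex  "city"
[1,2] N  lex  "idea"
[0,2] PP  >  k=1
[2,3] (N/S)/(NP\PP)  lex  "map"
[3,4] NP\PP  lex  "cat"
[2,4] N/S  >  k=3
[4,5] N  lex  "read"
[5,6] S\N  lex  "plan"
[4,6] S  <  k=5
[2,6] N  >  k=4
[6,7] (S\PP)\N  lex  "this"
[2,7] S\PP  <  k=6
[0,7] S  <  k=2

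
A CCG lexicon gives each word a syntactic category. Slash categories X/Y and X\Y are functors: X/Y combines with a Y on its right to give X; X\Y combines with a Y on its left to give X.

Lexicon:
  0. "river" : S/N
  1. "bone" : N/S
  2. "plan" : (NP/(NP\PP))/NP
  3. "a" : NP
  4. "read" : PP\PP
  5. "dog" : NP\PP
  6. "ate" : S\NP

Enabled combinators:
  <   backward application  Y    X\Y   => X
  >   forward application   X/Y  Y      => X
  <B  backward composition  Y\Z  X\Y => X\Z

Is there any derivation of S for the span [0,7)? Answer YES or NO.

YES

[0,7] S   >
  [0,1] "river" : S/N
  [1,7] N   >
    [1,2] "bone" : N/S
    [2,7] S   <
      [2,6] NP   >
        [2,4] NP/(NP\PP)   >
          [2,3] "plan" : (NP/(NP\PP))/NP
          [3,4] "a" : NP
        [4,6] NP\PP   <B
          [4,5] "read" : PP\PP
          [5,6] "dog" : NP\PP
      [6,7] "ate" : S\NP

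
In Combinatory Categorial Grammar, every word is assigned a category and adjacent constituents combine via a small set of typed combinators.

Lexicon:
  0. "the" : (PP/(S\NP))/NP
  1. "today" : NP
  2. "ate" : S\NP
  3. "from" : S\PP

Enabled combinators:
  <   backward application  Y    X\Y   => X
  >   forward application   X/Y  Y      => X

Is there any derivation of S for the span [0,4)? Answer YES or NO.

[0,4] S   <
  [0,3] PP   >
    [0,2] PP/(S\NP)   >
      [0,1] "the" : (PP/(S\NP))/NP
      [1,2] "today" : NP
    [2,3] "ate" : S\NP
  [3,4] "from" : S\PP

YES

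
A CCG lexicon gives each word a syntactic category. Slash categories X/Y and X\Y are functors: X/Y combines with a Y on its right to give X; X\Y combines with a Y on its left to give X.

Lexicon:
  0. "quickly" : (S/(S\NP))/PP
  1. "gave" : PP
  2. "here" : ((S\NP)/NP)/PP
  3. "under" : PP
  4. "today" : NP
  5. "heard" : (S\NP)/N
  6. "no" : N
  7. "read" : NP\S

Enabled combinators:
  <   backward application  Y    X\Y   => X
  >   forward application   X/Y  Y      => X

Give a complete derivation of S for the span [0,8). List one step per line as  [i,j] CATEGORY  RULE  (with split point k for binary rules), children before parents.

[0,1] (S/(S\NP))/PP  lex  "quickly"
[1,2] PP  lex  "gave"
[0,2] S/(S\NP)  >  k=1
[2,3] ((S\NP)/NP)/PP  lex  "here"
[3,4] PP  lex  "under"
[2,4] (S\NP)/NP  >  k=3
[4,5] NP  lex  "today"
[5,6] (S\NP)/N  lex  "heard"
[6,7] N  lex  "no"
[5,7] S\NP  >  k=6
[4,7] S  <  k=5
[7,8] NP\S  lex  "read"
[4,8] NP  <  k=7
[2,8] S\NP  >  k=4
[0,8] S  >  k=2

[0,8] S   >
  [0,2] S/(S\NP)   >
    [0,1] "quickly" : (S/(S\NP))/PP
    [1,2] "gave" : PP
  [2,8] S\NP   >
    [2,4] (S\NP)/NP   >
      [2,3] "here" : ((S\NP)/NP)/PP
      [3,4] "under" : PP
    [4,8] NP   <
      [4,7] S   <
        [4,5] "today" : NP
        [5,7] S\NP   >
          [5,6] "heard" : (S\NP)/N
          [6,7] "no" : N
      [7,8] "read" : NP\S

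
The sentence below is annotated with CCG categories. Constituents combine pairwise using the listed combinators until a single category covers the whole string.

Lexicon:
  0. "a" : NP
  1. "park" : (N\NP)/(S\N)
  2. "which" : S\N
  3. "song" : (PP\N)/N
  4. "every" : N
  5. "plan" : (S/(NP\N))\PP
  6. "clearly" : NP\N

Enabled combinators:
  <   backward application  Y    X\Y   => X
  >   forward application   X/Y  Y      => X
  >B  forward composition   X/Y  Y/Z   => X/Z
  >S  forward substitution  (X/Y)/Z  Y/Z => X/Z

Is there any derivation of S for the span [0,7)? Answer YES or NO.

YES

[0,7] S   >
  [0,6] S/(NP\N)   <
    [0,5] PP   <
      [0,3] N   <
        [0,1] "a" : NP
        [1,3] N\NP   >
          [1,2] "park" : (N\NP)/(S\N)
          [2,3] "which" : S\N
      [3,5] PP\N   >
        [3,4] "song" : (PP\N)/N
        [4,5] "every" : N
    [5,6] "plan" : (S/(NP\N))\PP
  [6,7] "clearly" : NP\N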